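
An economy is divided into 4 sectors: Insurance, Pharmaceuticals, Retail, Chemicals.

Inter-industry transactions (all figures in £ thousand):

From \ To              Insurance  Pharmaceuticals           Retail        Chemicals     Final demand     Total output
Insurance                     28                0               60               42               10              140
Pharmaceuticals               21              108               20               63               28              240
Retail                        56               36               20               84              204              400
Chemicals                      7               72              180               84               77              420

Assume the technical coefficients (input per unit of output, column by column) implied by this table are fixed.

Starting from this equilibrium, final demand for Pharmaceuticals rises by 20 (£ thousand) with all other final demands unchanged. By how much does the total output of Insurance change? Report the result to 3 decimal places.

Technical coefficients a_ij = z_ij / X_j:
  a_11 = 28/140 = 0.20, a_21 = 21/140 = 0.15, a_31 = 56/140 = 0.40, a_41 = 7/140 = 0.05
  a_12 = 0/240 = 0.00, a_22 = 108/240 = 0.45, a_32 = 36/240 = 0.15, a_42 = 72/240 = 0.30
  a_13 = 60/400 = 0.15, a_23 = 20/400 = 0.05, a_33 = 20/400 = 0.05, a_43 = 180/400 = 0.45
  a_14 = 42/420 = 0.10, a_24 = 63/420 = 0.15, a_34 = 84/420 = 0.20, a_44 = 84/420 = 0.20
I − A =
  [   0.80     0.00    -0.15    -0.10]
  [  -0.15     0.55    -0.05    -0.15]
  [  -0.40    -0.15     0.95    -0.20]
  [  -0.05    -0.30    -0.45     0.80]
Compute the cofactors C_ij = (−1)^(i+j)·(3×3 minor ij) of I−A; the adjugate is their transpose:
adj(I−A) = Cᵀ =
  [ 0.306625   0.062250   0.085500   0.071375]
  [ 0.151125   0.463750   0.111625   0.133750]
  [ 0.191625   0.155250   0.308750   0.130250]
  [ 0.183625   0.265125   0.220875   0.375625]
det(I−A) = Σ_j (I−A)_1j·C_1j = (0.80)(0.306625) + (0.00)(0.151125) + (-0.15)(0.191625) + (-0.10)(0.183625) = 0.19819375
(I − A)⁻¹ = adj(I−A) / det(I−A) ≈
  [   1.5471     0.3141     0.4314     0.3601]
  [   0.7625     2.3399     0.5632     0.6748]
  [   0.9669     0.7833     1.5578     0.6572]
  [   0.9265     1.3377     1.1144     1.8952]
Δx = (I − A)⁻¹ Δd with Δd having +20 in the Pharmaceuticals component and 0 elsewhere.
So Δx_1 = L_12 · (+20), where L_12 = adj(I−A)_12 / det(I−A) = 0.062250 / 0.19819375.
Δx_1 = 0.062250 × (+20) / 0.19819375 = 1.245 / 0.19819375 ≈ 6.282.

Δx_1 = 6.282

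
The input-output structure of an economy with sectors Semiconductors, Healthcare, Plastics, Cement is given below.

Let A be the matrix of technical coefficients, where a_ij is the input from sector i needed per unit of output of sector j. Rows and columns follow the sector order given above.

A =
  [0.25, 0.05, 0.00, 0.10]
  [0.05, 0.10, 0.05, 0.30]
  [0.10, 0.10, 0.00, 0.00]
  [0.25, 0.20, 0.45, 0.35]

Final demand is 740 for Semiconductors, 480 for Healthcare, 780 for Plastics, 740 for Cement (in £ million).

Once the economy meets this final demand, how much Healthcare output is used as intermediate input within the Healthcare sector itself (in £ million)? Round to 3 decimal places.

z_22 = 167.362

I − A =
  [   0.75    -0.05     0.00    -0.10]
  [  -0.05     0.90    -0.05    -0.30]
  [  -0.10    -0.10     1.00     0.00]
  [  -0.25    -0.20    -0.45     0.65]
Compute the cofactors C_ij = (−1)^(i+j)·(3×3 minor ij) of I−A; the adjugate is their transpose:
adj(I−A) = Cᵀ =
  [ 0.508250   0.057000   0.049875   0.104500]
  [ 0.124250   0.458000   0.126625   0.230500]
  [ 0.063250   0.051500   0.364875   0.033500]
  [ 0.277500   0.198500   0.310750   0.668500]
det(I−A) = Σ_j (I−A)_1j·C_1j = (0.75)(0.508250) + (-0.05)(0.124250) + (0.00)(0.063250) + (-0.10)(0.277500) = 0.347225
(I − A)⁻¹ = adj(I−A) / det(I−A) ≈
  [   1.4637     0.1642     0.1436     0.3010]
  [   0.3578     1.3190     0.3647     0.6638]
  [   0.1822     0.1483     1.0508     0.0965]
  [   0.7992     0.5717     0.8950     1.9253]
First solve x = (I − A)⁻¹ d = adj(I−A)·d / det(I−A); in particular x_2 = (0.124250·740 + 0.458000·480 + 0.126625·780 + 0.230500·740) / 0.347225 = 581.1225 / 0.347225 ≈ 1673.61941.
Intermediate flow from 2 to 2: z_22 = a_22 · x_2 = 0.10 × 581.1225 / 0.347225 = 58.11225 / 0.347225 ≈ 167.362.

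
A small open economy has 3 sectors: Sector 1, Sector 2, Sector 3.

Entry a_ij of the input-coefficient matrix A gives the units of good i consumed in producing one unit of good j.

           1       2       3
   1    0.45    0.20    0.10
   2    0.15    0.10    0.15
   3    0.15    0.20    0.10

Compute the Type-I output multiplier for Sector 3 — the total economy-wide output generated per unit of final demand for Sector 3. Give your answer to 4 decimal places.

m_3 = 1.7913

I − A =
  [   0.55    -0.20    -0.10]
  [  -0.15     0.90    -0.15]
  [  -0.15    -0.20     0.90]
Cofactors of I−A, C_ij = (−1)^(i+j)·(minor ij) (rows/columns in the sector order above):
  C_11 = (0.90)(0.90) − (-0.15)(-0.20) = 0.7800
  C_12 = −[(-0.15)(0.90) − (-0.15)(-0.15)] = 0.1575
  C_13 = (-0.15)(-0.20) − (0.90)(-0.15) = 0.1650
  C_21 = −[(-0.20)(0.90) − (-0.10)(-0.20)] = 0.2000
  C_22 = (0.55)(0.90) − (-0.10)(-0.15) = 0.4800
  C_23 = −[(0.55)(-0.20) − (-0.20)(-0.15)] = 0.1400
  C_31 = (-0.20)(-0.15) − (-0.10)(0.90) = 0.1200
  C_32 = −[(0.55)(-0.15) − (-0.10)(-0.15)] = 0.0975
  C_33 = (0.55)(0.90) − (-0.20)(-0.15) = 0.4650
det(I−A) = Σ_j (I−A)_1j·C_1j = (0.55)(0.7800) + (-0.20)(0.1575) + (-0.10)(0.1650) = 0.3810
adj(I−A) = Cᵀ =
  [ 0.7800   0.2000   0.1200]
  [ 0.1575   0.4800   0.0975]
  [ 0.1650   0.1400   0.4650]
(I − A)⁻¹ = adj(I−A) / det(I−A) ≈
  [   2.04724     0.52493     0.31496]
  [   0.41339     1.25984     0.25591]
  [   0.43307     0.36745     1.22047]
The output multiplier for sector j is the column-j sum of the Leontief inverse (I − A)⁻¹ = adj(I−A) / det(I−A).
Column 3 of adj(I−A): (0.1200, 0.0975, 0.4650); det(I−A) = 0.3810.
m_3 = (0.1200 + 0.0975 + 0.4650) / 0.3810 = 0.6825 / 0.3810 ≈ 1.7913.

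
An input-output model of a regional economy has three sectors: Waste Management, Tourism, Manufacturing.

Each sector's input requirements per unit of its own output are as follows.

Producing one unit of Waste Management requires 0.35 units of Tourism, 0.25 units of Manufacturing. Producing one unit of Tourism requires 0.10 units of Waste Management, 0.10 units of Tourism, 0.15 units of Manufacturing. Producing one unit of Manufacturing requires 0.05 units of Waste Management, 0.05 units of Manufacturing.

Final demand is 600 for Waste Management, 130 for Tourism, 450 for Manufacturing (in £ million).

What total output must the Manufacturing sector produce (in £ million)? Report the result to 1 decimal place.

I − A =
  [   1.00    -0.10    -0.05]
  [  -0.35     0.90     0.00]
  [  -0.25    -0.15     0.95]
Cofactors of I−A, C_ij = (−1)^(i+j)·(minor ij) (rows/columns in the sector order above):
  C_11 = (0.90)(0.95) − (0.00)(-0.15) = 0.8550
  C_12 = −[(-0.35)(0.95) − (0.00)(-0.25)] = 0.3325
  C_13 = (-0.35)(-0.15) − (0.90)(-0.25) = 0.2775
  C_21 = −[(-0.10)(0.95) − (-0.05)(-0.15)] = 0.1025
  C_22 = (1.00)(0.95) − (-0.05)(-0.25) = 0.9375
  C_23 = −[(1.00)(-0.15) − (-0.10)(-0.25)] = 0.1750
  C_31 = (-0.10)(0.00) − (-0.05)(0.90) = 0.0450
  C_32 = −[(1.00)(0.00) − (-0.05)(-0.35)] = 0.0175
  C_33 = (1.00)(0.90) − (-0.10)(-0.35) = 0.8650
det(I−A) = Σ_j (I−A)_1j·C_1j = (1.00)(0.8550) + (-0.10)(0.3325) + (-0.05)(0.2775) = 0.807875
adj(I−A) = Cᵀ =
  [ 0.8550   0.1025   0.0450]
  [ 0.3325   0.9375   0.0175]
  [ 0.2775   0.1750   0.8650]
(I − A)⁻¹ = adj(I−A) / det(I−A) ≈
  [   1.0583     0.1269     0.0557]
  [   0.4116     1.1605     0.0217]
  [   0.3435     0.2166     1.0707]
x = (I − A)⁻¹ d = adj(I−A)·d / det(I−A), with det(I−A) = 0.807875:
  x_1 = (0.8550·600 + 0.1025·130 + 0.0450·450) / 0.807875 = 546.575 / 0.807875 ≈ 676.6
  x_2 = (0.3325·600 + 0.9375·130 + 0.0175·450) / 0.807875 = 329.25 / 0.807875 ≈ 407.6
  x_3 = (0.2775·600 + 0.1750·130 + 0.8650·450) / 0.807875 = 578.50 / 0.807875 ≈ 716.1

x_3 = 716.1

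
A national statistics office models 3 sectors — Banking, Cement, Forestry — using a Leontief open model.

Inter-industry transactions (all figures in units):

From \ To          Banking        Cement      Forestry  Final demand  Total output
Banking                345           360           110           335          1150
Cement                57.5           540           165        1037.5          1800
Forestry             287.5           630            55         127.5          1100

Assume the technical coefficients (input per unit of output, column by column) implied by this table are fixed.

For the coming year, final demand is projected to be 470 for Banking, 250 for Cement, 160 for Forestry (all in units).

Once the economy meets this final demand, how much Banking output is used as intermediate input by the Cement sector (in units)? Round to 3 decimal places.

z_BC = 110.854

Technical coefficients a_ij = z_ij / X_j:
  a_BB = 345/1150 = 0.30, a_CB = 57.5/1150 = 0.05, a_FB = 287.5/1150 = 0.25
  a_BC = 360/1800 = 0.20, a_CC = 540/1800 = 0.30, a_FC = 630/1800 = 0.35
  a_BF = 110/1100 = 0.10, a_CF = 165/1100 = 0.15, a_FF = 55/1100 = 0.05
I − A =
  [   0.70    -0.20    -0.10]
  [  -0.05     0.70    -0.15]
  [  -0.25    -0.35     0.95]
Cofactors of I−A, C_ij = (−1)^(i+j)·(minor ij) (rows/columns in the sector order above):
  C_11 = (0.70)(0.95) − (-0.15)(-0.35) = 0.6125
  C_12 = −[(-0.05)(0.95) − (-0.15)(-0.25)] = 0.0850
  C_13 = (-0.05)(-0.35) − (0.70)(-0.25) = 0.1925
  C_21 = −[(-0.20)(0.95) − (-0.10)(-0.35)] = 0.2250
  C_22 = (0.70)(0.95) − (-0.10)(-0.25) = 0.6400
  C_23 = −[(0.70)(-0.35) − (-0.20)(-0.25)] = 0.2950
  C_31 = (-0.20)(-0.15) − (-0.10)(0.70) = 0.1000
  C_32 = −[(0.70)(-0.15) − (-0.10)(-0.05)] = 0.1100
  C_33 = (0.70)(0.70) − (-0.20)(-0.05) = 0.4800
det(I−A) = Σ_j (I−A)_1j·C_1j = (0.70)(0.6125) + (-0.20)(0.0850) + (-0.10)(0.1925) = 0.3925
adj(I−A) = Cᵀ =
  [ 0.6125   0.2250   0.1000]
  [ 0.0850   0.6400   0.1100]
  [ 0.1925   0.2950   0.4800]
(I − A)⁻¹ = adj(I−A) / det(I−A) ≈
  [   1.5605     0.5732     0.2548]
  [   0.2166     1.6306     0.2803]
  [   0.4904     0.7516     1.2229]
First solve x = (I − A)⁻¹ d = adj(I−A)·d / det(I−A); in particular x_C = (0.0850·470 + 0.6400·250 + 0.1100·160) / 0.3925 = 217.55 / 0.3925 ≈ 554.26752.
Intermediate flow from B to C: z_BC = a_BC · x_C = 0.20 × 217.55 / 0.3925 = 43.51 / 0.3925 ≈ 110.854.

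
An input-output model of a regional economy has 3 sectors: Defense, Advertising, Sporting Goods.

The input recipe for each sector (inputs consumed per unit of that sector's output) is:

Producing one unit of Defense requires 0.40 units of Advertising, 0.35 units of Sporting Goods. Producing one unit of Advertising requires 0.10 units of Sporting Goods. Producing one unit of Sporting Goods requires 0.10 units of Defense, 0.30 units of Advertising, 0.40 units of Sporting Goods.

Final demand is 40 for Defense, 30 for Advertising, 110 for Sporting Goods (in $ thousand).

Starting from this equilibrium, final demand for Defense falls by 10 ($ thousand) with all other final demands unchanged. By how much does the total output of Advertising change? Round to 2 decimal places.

I − A =
  [   1.00     0.00    -0.10]
  [  -0.40     1.00    -0.30]
  [  -0.35    -0.10     0.60]
Cofactors of I−A, C_ij = (−1)^(i+j)·(minor ij) (rows/columns in the sector order above):
  C_11 = (1.00)(0.60) − (-0.30)(-0.10) = 0.5700
  C_12 = −[(-0.40)(0.60) − (-0.30)(-0.35)] = 0.3450
  C_13 = (-0.40)(-0.10) − (1.00)(-0.35) = 0.3900
  C_21 = −[(0.00)(0.60) − (-0.10)(-0.10)] = 0.0100
  C_22 = (1.00)(0.60) − (-0.10)(-0.35) = 0.5650
  C_23 = −[(1.00)(-0.10) − (0.00)(-0.35)] = 0.1000
  C_31 = (0.00)(-0.30) − (-0.10)(1.00) = 0.1000
  C_32 = −[(1.00)(-0.30) − (-0.10)(-0.40)] = 0.3400
  C_33 = (1.00)(1.00) − (0.00)(-0.40) = 1.0000
det(I−A) = Σ_j (I−A)_1j·C_1j = (1.00)(0.5700) + (0.00)(0.3450) + (-0.10)(0.3900) = 0.5310
adj(I−A) = Cᵀ =
  [ 0.5700   0.0100   0.1000]
  [ 0.3450   0.5650   0.3400]
  [ 0.3900   0.1000   1.0000]
(I − A)⁻¹ = adj(I−A) / det(I−A) ≈
  [   1.0734     0.0188     0.1883]
  [   0.6497     1.0640     0.6403]
  [   0.7345     0.1883     1.8832]
Δx = (I − A)⁻¹ Δd with Δd having -10 in the Defense component and 0 elsewhere.
So Δx_A = L_AD · (-10), where L_AD = adj(I−A)_AD / det(I−A) = 0.3450 / 0.5310.
Δx_A = 0.3450 × (-10) / 0.5310 = -3.45 / 0.5310 ≈ -6.50.

Δx_A = -6.50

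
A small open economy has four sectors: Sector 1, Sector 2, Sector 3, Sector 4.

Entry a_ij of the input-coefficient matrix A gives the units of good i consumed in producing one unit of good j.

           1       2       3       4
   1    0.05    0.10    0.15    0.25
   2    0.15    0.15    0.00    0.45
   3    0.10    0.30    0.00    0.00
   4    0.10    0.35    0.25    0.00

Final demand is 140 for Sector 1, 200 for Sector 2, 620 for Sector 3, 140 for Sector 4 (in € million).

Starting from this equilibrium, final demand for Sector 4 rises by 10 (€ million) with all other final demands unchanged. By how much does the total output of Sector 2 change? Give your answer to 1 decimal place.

I − A =
  [   0.95    -0.10    -0.15    -0.25]
  [  -0.15     0.85     0.00    -0.45]
  [  -0.10    -0.30     1.00     0.00]
  [  -0.10    -0.35    -0.25     1.00]
Compute the cofactors C_ij = (−1)^(i+j)·(3×3 minor ij) of I−A; the adjugate is their transpose:
adj(I−A) = Cᵀ =
  [ 0.65875   0.25125   0.16825   0.27775]
  [ 0.20625   0.90375   0.14550   0.45825]
  [ 0.12775   0.29625   0.60400   0.16525]
  [ 0.17000   0.41550   0.21875   0.77300]
det(I−A) = Σ_j (I−A)_1j·C_1j = (0.95)(0.65875) + (-0.10)(0.20625) + (-0.15)(0.12775) + (-0.25)(0.17000) = 0.543525
(I − A)⁻¹ = adj(I−A) / det(I−A) ≈
  [   1.2120     0.4623     0.3096     0.5110]
  [   0.3795     1.6628     0.2677     0.8431]
  [   0.2350     0.5451     1.1113     0.3040]
  [   0.3128     0.7645     0.4025     1.4222]
Δx = (I − A)⁻¹ Δd with Δd having +10 in the Sector 4 component and 0 elsewhere.
So Δx_2 = L_24 · (+10), where L_24 = adj(I−A)_24 / det(I−A) = 0.45825 / 0.543525.
Δx_2 = 0.45825 × (+10) / 0.543525 = 4.5825 / 0.543525 ≈ 8.4.

Δx_2 = 8.4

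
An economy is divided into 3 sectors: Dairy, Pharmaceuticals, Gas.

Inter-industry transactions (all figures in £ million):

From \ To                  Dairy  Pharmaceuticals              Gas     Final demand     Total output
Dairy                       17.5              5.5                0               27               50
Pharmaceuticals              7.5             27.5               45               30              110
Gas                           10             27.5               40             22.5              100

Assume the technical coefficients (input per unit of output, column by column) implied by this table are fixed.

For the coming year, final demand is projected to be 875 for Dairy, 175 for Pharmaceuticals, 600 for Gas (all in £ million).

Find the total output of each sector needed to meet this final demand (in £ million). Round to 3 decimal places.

Technical coefficients a_ij = z_ij / X_j:
  a_DD = 17.5/50 = 0.35, a_PD = 7.5/50 = 0.15, a_GD = 10/50 = 0.20
  a_DP = 5.5/110 = 0.05, a_PP = 27.5/110 = 0.25, a_GP = 27.5/110 = 0.25
  a_DG = 0/100 = 0.00, a_PG = 45/100 = 0.45, a_GG = 40/100 = 0.40
I − A =
  [   0.65    -0.05     0.00]
  [  -0.15     0.75    -0.45]
  [  -0.20    -0.25     0.60]
Cofactors of I−A, C_ij = (−1)^(i+j)·(minor ij) (rows/columns in the sector order above):
  C_11 = (0.75)(0.60) − (-0.45)(-0.25) = 0.3375
  C_12 = −[(-0.15)(0.60) − (-0.45)(-0.20)] = 0.1800
  C_13 = (-0.15)(-0.25) − (0.75)(-0.20) = 0.1875
  C_21 = −[(-0.05)(0.60) − (0.00)(-0.25)] = 0.0300
  C_22 = (0.65)(0.60) − (0.00)(-0.20) = 0.3900
  C_23 = −[(0.65)(-0.25) − (-0.05)(-0.20)] = 0.1725
  C_31 = (-0.05)(-0.45) − (0.00)(0.75) = 0.0225
  C_32 = −[(0.65)(-0.45) − (0.00)(-0.15)] = 0.2925
  C_33 = (0.65)(0.75) − (-0.05)(-0.15) = 0.4800
det(I−A) = Σ_j (I−A)_1j·C_1j = (0.65)(0.3375) + (-0.05)(0.1800) + (0.00)(0.1875) = 0.210375
adj(I−A) = Cᵀ =
  [ 0.3375   0.0300   0.0225]
  [ 0.1800   0.3900   0.2925]
  [ 0.1875   0.1725   0.4800]
(I − A)⁻¹ = adj(I−A) / det(I−A) ≈
  [   1.6043     0.1426     0.1070]
  [   0.8556     1.8538     1.3904]
  [   0.8913     0.8200     2.2816]
x = (I − A)⁻¹ d = adj(I−A)·d / det(I−A), with det(I−A) = 0.210375:
  x_D = (0.3375·875 + 0.0300·175 + 0.0225·600) / 0.210375 = 314.0625 / 0.210375 ≈ 1492.870
  x_P = (0.1800·875 + 0.3900·175 + 0.2925·600) / 0.210375 = 401.25 / 0.210375 ≈ 1907.308
  x_G = (0.1875·875 + 0.1725·175 + 0.4800·600) / 0.210375 = 482.25 / 0.210375 ≈ 2292.335

x_D = 1492.870, x_P = 1907.308, x_G = 2292.335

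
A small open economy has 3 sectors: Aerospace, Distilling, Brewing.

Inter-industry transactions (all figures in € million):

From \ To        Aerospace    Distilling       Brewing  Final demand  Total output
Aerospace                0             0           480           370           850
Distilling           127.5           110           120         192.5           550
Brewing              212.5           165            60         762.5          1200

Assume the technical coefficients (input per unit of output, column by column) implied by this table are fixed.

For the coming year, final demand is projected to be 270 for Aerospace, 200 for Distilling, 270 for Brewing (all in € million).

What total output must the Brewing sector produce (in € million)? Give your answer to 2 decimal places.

x_3 = 541.38

Technical coefficients a_ij = z_ij / X_j:
  a_11 = 0/850 = 0.00, a_21 = 127.5/850 = 0.15, a_31 = 212.5/850 = 0.25
  a_12 = 0/550 = 0.00, a_22 = 110/550 = 0.20, a_32 = 165/550 = 0.30
  a_13 = 480/1200 = 0.40, a_23 = 120/1200 = 0.10, a_33 = 60/1200 = 0.05
I − A =
  [   1.00     0.00    -0.40]
  [  -0.15     0.80    -0.10]
  [  -0.25    -0.30     0.95]
Cofactors of I−A, C_ij = (−1)^(i+j)·(minor ij) (rows/columns in the sector order above):
  C_11 = (0.80)(0.95) − (-0.10)(-0.30) = 0.7300
  C_12 = −[(-0.15)(0.95) − (-0.10)(-0.25)] = 0.1675
  C_13 = (-0.15)(-0.30) − (0.80)(-0.25) = 0.2450
  C_21 = −[(0.00)(0.95) − (-0.40)(-0.30)] = 0.1200
  C_22 = (1.00)(0.95) − (-0.40)(-0.25) = 0.8500
  C_23 = −[(1.00)(-0.30) − (0.00)(-0.25)] = 0.3000
  C_31 = (0.00)(-0.10) − (-0.40)(0.80) = 0.3200
  C_32 = −[(1.00)(-0.10) − (-0.40)(-0.15)] = 0.1600
  C_33 = (1.00)(0.80) − (0.00)(-0.15) = 0.8000
det(I−A) = Σ_j (I−A)_1j·C_1j = (1.00)(0.7300) + (0.00)(0.1675) + (-0.40)(0.2450) = 0.6320
adj(I−A) = Cᵀ =
  [ 0.7300   0.1200   0.3200]
  [ 0.1675   0.8500   0.1600]
  [ 0.2450   0.3000   0.8000]
(I − A)⁻¹ = adj(I−A) / det(I−A) ≈
  [   1.1551     0.1899     0.5063]
  [   0.2650     1.3449     0.2532]
  [   0.3877     0.4747     1.2658]
x = (I − A)⁻¹ d = adj(I−A)·d / det(I−A), with det(I−A) = 0.6320:
  x_1 = (0.7300·270 + 0.1200·200 + 0.3200·270) / 0.6320 = 307.50 / 0.6320 ≈ 486.55
  x_2 = (0.1675·270 + 0.8500·200 + 0.1600·270) / 0.6320 = 258.425 / 0.6320 ≈ 408.90
  x_3 = (0.2450·270 + 0.3000·200 + 0.8000·270) / 0.6320 = 342.15 / 0.6320 ≈ 541.38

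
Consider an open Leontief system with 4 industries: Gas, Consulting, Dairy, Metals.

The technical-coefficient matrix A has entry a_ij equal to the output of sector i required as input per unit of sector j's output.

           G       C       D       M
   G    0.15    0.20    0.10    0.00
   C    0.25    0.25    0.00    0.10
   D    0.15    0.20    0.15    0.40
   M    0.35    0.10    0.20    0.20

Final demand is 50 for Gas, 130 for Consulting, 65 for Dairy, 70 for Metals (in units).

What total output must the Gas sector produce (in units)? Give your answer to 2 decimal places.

x_G = 153.41

I − A =
  [   0.85    -0.20    -0.10     0.00]
  [  -0.25     0.75     0.00    -0.10]
  [  -0.15    -0.20     0.85    -0.40]
  [  -0.35    -0.10    -0.20     0.80]
Compute the cofactors C_ij = (−1)^(i+j)·(3×3 minor ij) of I−A; the adjugate is their transpose:
adj(I−A) = Cᵀ =
  [ 0.437500   0.140000   0.063000   0.049000]
  [ 0.182750   0.484000   0.040500   0.080750]
  [ 0.250500   0.222000   0.454500   0.255000]
  [ 0.276875   0.177250   0.146250   0.483125]
det(I−A) = Σ_j (I−A)_1j·C_1j = (0.85)(0.437500) + (-0.20)(0.182750) + (-0.10)(0.250500) + (0.00)(0.276875) = 0.310275
(I − A)⁻¹ = adj(I−A) / det(I−A) ≈
  [   1.4100     0.4512     0.2030     0.1579]
  [   0.5890     1.5599     0.1305     0.2603]
  [   0.8073     0.7155     1.4648     0.8219]
  [   0.8924     0.5713     0.4714     1.5571]
x = (I − A)⁻¹ d = adj(I−A)·d / det(I−A), with det(I−A) = 0.310275:
  x_G = (0.437500·50 + 0.140000·130 + 0.063000·65 + 0.049000·70) / 0.310275 = 47.60 / 0.310275 ≈ 153.41
  x_C = (0.182750·50 + 0.484000·130 + 0.040500·65 + 0.080750·70) / 0.310275 = 80.3425 / 0.310275 ≈ 258.94
  x_D = (0.250500·50 + 0.222000·130 + 0.454500·65 + 0.255000·70) / 0.310275 = 88.7775 / 0.310275 ≈ 286.13
  x_M = (0.276875·50 + 0.177250·130 + 0.146250·65 + 0.483125·70) / 0.310275 = 80.21125 / 0.310275 ≈ 258.52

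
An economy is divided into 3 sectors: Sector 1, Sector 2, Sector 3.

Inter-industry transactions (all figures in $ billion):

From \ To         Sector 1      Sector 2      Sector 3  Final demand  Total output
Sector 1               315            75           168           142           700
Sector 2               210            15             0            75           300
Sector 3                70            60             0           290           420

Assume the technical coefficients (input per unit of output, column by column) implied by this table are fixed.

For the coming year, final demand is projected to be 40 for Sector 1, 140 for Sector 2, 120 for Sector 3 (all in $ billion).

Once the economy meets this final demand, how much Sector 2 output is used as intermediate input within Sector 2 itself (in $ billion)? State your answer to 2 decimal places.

Technical coefficients a_ij = z_ij / X_j:
  a_11 = 315/700 = 0.45, a_21 = 210/700 = 0.30, a_31 = 70/700 = 0.10
  a_12 = 75/300 = 0.25, a_22 = 15/300 = 0.05, a_32 = 60/300 = 0.20
  a_13 = 168/420 = 0.40, a_23 = 0/420 = 0.00, a_33 = 0/420 = 0.00
I − A =
  [   0.55    -0.25    -0.40]
  [  -0.30     0.95     0.00]
  [  -0.10    -0.20     1.00]
Cofactors of I−A, C_ij = (−1)^(i+j)·(minor ij) (rows/columns in the sector order above):
  C_11 = (0.95)(1.00) − (0.00)(-0.20) = 0.9500
  C_12 = −[(-0.30)(1.00) − (0.00)(-0.10)] = 0.3000
  C_13 = (-0.30)(-0.20) − (0.95)(-0.10) = 0.1550
  C_21 = −[(-0.25)(1.00) − (-0.40)(-0.20)] = 0.3300
  C_22 = (0.55)(1.00) − (-0.40)(-0.10) = 0.5100
  C_23 = −[(0.55)(-0.20) − (-0.25)(-0.10)] = 0.1350
  C_31 = (-0.25)(0.00) − (-0.40)(0.95) = 0.3800
  C_32 = −[(0.55)(0.00) − (-0.40)(-0.30)] = 0.1200
  C_33 = (0.55)(0.95) − (-0.25)(-0.30) = 0.4475
det(I−A) = Σ_j (I−A)_1j·C_1j = (0.55)(0.9500) + (-0.25)(0.3000) + (-0.40)(0.1550) = 0.3855
adj(I−A) = Cᵀ =
  [ 0.9500   0.3300   0.3800]
  [ 0.3000   0.5100   0.1200]
  [ 0.1550   0.1350   0.4475]
(I − A)⁻¹ = adj(I−A) / det(I−A) ≈
  [   2.4643     0.8560     0.9857]
  [   0.7782     1.3230     0.3113]
  [   0.4021     0.3502     1.1608]
First solve x = (I − A)⁻¹ d = adj(I−A)·d / det(I−A); in particular x_2 = (0.3000·40 + 0.5100·140 + 0.1200·120) / 0.3855 = 97.80 / 0.3855 ≈ 253.6965.
Intermediate flow from 2 to 2: z_22 = a_22 · x_2 = 0.05 × 97.80 / 0.3855 = 4.89 / 0.3855 ≈ 12.68.

z_22 = 12.68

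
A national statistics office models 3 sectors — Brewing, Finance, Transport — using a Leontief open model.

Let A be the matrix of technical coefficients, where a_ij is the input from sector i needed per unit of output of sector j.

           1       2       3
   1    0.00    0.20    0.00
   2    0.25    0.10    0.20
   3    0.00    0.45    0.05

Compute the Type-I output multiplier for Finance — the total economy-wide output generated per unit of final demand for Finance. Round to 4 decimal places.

m_2 = 2.2160

I − A =
  [   1.00    -0.20     0.00]
  [  -0.25     0.90    -0.20]
  [   0.00    -0.45     0.95]
Cofactors of I−A, C_ij = (−1)^(i+j)·(minor ij) (rows/columns in the sector order above):
  C_11 = (0.90)(0.95) − (-0.20)(-0.45) = 0.7650
  C_12 = −[(-0.25)(0.95) − (-0.20)(0.00)] = 0.2375
  C_13 = (-0.25)(-0.45) − (0.90)(0.00) = 0.1125
  C_21 = −[(-0.20)(0.95) − (0.00)(-0.45)] = 0.1900
  C_22 = (1.00)(0.95) − (0.00)(0.00) = 0.9500
  C_23 = −[(1.00)(-0.45) − (-0.20)(0.00)] = 0.4500
  C_31 = (-0.20)(-0.20) − (0.00)(0.90) = 0.0400
  C_32 = −[(1.00)(-0.20) − (0.00)(-0.25)] = 0.2000
  C_33 = (1.00)(0.90) − (-0.20)(-0.25) = 0.8500
det(I−A) = Σ_j (I−A)_1j·C_1j = (1.00)(0.7650) + (-0.20)(0.2375) + (0.00)(0.1125) = 0.7175
adj(I−A) = Cᵀ =
  [ 0.7650   0.1900   0.0400]
  [ 0.2375   0.9500   0.2000]
  [ 0.1125   0.4500   0.8500]
(I − A)⁻¹ = adj(I−A) / det(I−A) ≈
  [   1.06620     0.26481     0.05575]
  [   0.33101     1.32404     0.27875]
  [   0.15679     0.62718     1.18467]
The output multiplier for sector j is the column-j sum of the Leontief inverse (I − A)⁻¹ = adj(I−A) / det(I−A).
Column 2 of adj(I−A): (0.1900, 0.9500, 0.4500); det(I−A) = 0.7175.
m_2 = (0.1900 + 0.9500 + 0.4500) / 0.7175 = 1.59 / 0.7175 ≈ 2.2160.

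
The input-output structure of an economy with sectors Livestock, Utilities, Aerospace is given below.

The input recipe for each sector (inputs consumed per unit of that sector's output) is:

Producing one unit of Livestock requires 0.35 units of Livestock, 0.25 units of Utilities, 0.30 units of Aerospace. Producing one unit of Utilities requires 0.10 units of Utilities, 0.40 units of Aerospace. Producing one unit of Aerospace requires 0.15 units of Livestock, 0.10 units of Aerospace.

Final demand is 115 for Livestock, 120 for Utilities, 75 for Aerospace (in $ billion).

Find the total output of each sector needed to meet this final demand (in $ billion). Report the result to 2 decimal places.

I − A =
  [   0.65     0.00    -0.15]
  [  -0.25     0.90     0.00]
  [  -0.30    -0.40     0.90]
Cofactors of I−A, C_ij = (−1)^(i+j)·(minor ij) (rows/columns in the sector order above):
  C_11 = (0.90)(0.90) − (0.00)(-0.40) = 0.8100
  C_12 = −[(-0.25)(0.90) − (0.00)(-0.30)] = 0.2250
  C_13 = (-0.25)(-0.40) − (0.90)(-0.30) = 0.3700
  C_21 = −[(0.00)(0.90) − (-0.15)(-0.40)] = 0.0600
  C_22 = (0.65)(0.90) − (-0.15)(-0.30) = 0.5400
  C_23 = −[(0.65)(-0.40) − (0.00)(-0.30)] = 0.2600
  C_31 = (0.00)(0.00) − (-0.15)(0.90) = 0.1350
  C_32 = −[(0.65)(0.00) − (-0.15)(-0.25)] = 0.0375
  C_33 = (0.65)(0.90) − (0.00)(-0.25) = 0.5850
det(I−A) = Σ_j (I−A)_1j·C_1j = (0.65)(0.8100) + (0.00)(0.2250) + (-0.15)(0.3700) = 0.4710
adj(I−A) = Cᵀ =
  [ 0.8100   0.0600   0.1350]
  [ 0.2250   0.5400   0.0375]
  [ 0.3700   0.2600   0.5850]
(I − A)⁻¹ = adj(I−A) / det(I−A) ≈
  [   1.7197     0.1274     0.2866]
  [   0.4777     1.1465     0.0796]
  [   0.7856     0.5520     1.2420]
x = (I − A)⁻¹ d = adj(I−A)·d / det(I−A), with det(I−A) = 0.4710:
  x_L = (0.8100·115 + 0.0600·120 + 0.1350·75) / 0.4710 = 110.475 / 0.4710 ≈ 234.55
  x_U = (0.2250·115 + 0.5400·120 + 0.0375·75) / 0.4710 = 93.4875 / 0.4710 ≈ 198.49
  x_A = (0.3700·115 + 0.2600·120 + 0.5850·75) / 0.4710 = 117.625 / 0.4710 ≈ 249.73

x_L = 234.55, x_U = 198.49, x_A = 249.73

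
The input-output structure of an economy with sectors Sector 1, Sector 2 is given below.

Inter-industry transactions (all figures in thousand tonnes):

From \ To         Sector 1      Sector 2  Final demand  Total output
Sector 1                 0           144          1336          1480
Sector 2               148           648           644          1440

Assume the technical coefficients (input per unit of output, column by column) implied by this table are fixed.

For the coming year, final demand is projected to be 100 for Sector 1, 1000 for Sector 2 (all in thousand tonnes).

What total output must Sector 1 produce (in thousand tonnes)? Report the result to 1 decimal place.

Technical coefficients a_ij = z_ij / X_j:
  a_11 = 0/1480 = 0.00, a_21 = 148/1480 = 0.10
  a_12 = 144/1440 = 0.10, a_22 = 648/1440 = 0.45
I − A =
  [   1.00    -0.10]
  [  -0.10     0.55]
det(I−A) = (1.00)(0.55) − (-0.10)(-0.10) = 0.5400
adj(I−A) = [[0.55, 0.10], [0.10, 1.00]]
(I − A)⁻¹ = adj(I−A) / det(I−A) ≈
  [   1.0185     0.1852]
  [   0.1852     1.8519]
x = (I − A)⁻¹ d = adj(I−A)·d / det(I−A), with det(I−A) = 0.5400:
  x_1 = (0.55·100 + 0.10·1000) / 0.5400 = 155.00 / 0.5400 ≈ 287.0
  x_2 = (0.10·100 + 1.00·1000) / 0.5400 = 1010.00 / 0.5400 ≈ 1870.4

x_1 = 287.0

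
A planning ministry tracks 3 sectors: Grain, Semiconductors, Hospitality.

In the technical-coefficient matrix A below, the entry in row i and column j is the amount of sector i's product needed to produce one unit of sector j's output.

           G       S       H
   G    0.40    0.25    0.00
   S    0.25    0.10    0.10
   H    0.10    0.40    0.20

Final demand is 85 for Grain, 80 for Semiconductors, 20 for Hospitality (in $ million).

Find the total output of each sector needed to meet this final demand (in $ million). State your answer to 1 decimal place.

x_G = 209.0, x_S = 161.6, x_H = 131.9

I − A =
  [   0.60    -0.25     0.00]
  [  -0.25     0.90    -0.10]
  [  -0.10    -0.40     0.80]
Cofactors of I−A, C_ij = (−1)^(i+j)·(minor ij) (rows/columns in the sector order above):
  C_11 = (0.90)(0.80) − (-0.10)(-0.40) = 0.6800
  C_12 = −[(-0.25)(0.80) − (-0.10)(-0.10)] = 0.2100
  C_13 = (-0.25)(-0.40) − (0.90)(-0.10) = 0.1900
  C_21 = −[(-0.25)(0.80) − (0.00)(-0.40)] = 0.2000
  C_22 = (0.60)(0.80) − (0.00)(-0.10) = 0.4800
  C_23 = −[(0.60)(-0.40) − (-0.25)(-0.10)] = 0.2650
  C_31 = (-0.25)(-0.10) − (0.00)(0.90) = 0.0250
  C_32 = −[(0.60)(-0.10) − (0.00)(-0.25)] = 0.0600
  C_33 = (0.60)(0.90) − (-0.25)(-0.25) = 0.4775
det(I−A) = Σ_j (I−A)_1j·C_1j = (0.60)(0.6800) + (-0.25)(0.2100) + (0.00)(0.1900) = 0.3555
adj(I−A) = Cᵀ =
  [ 0.6800   0.2000   0.0250]
  [ 0.2100   0.4800   0.0600]
  [ 0.1900   0.2650   0.4775]
(I − A)⁻¹ = adj(I−A) / det(I−A) ≈
  [   1.9128     0.5626     0.0703]
  [   0.5907     1.3502     0.1688]
  [   0.5345     0.7454     1.3432]
x = (I − A)⁻¹ d = adj(I−A)·d / det(I−A), with det(I−A) = 0.3555:
  x_G = (0.6800·85 + 0.2000·80 + 0.0250·20) / 0.3555 = 74.30 / 0.3555 ≈ 209.0
  x_S = (0.2100·85 + 0.4800·80 + 0.0600·20) / 0.3555 = 57.45 / 0.3555 ≈ 161.6
  x_H = (0.1900·85 + 0.2650·80 + 0.4775·20) / 0.3555 = 46.90 / 0.3555 ≈ 131.9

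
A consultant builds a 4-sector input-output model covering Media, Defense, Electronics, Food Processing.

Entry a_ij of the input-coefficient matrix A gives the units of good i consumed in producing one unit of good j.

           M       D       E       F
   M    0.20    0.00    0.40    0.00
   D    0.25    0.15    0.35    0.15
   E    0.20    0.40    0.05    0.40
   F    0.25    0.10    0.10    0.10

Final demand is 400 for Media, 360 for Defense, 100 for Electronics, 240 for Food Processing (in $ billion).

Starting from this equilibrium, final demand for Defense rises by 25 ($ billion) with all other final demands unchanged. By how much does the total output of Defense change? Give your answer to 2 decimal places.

Δx_D = 47.20

I − A =
  [   0.80     0.00    -0.40     0.00]
  [  -0.25     0.85    -0.35    -0.15]
  [  -0.20    -0.40     0.95    -0.40]
  [  -0.25    -0.10    -0.10     0.90]
Compute the cofactors C_ij = (−1)^(i+j)·(3×3 minor ij) of I−A; the adjugate is their transpose:
adj(I−A) = Cᵀ =
  [ 0.532500   0.160000   0.300000   0.160000]
  [ 0.340375   0.540000   0.369000   0.254000]
  [ 0.350000   0.320000   0.600000   0.320000]
  [ 0.224625   0.140000   0.191000   0.426000]
det(I−A) = Σ_j (I−A)_1j·C_1j = (0.80)(0.532500) + (0.00)(0.340375) + (-0.40)(0.350000) + (0.00)(0.224625) = 0.2860
(I − A)⁻¹ = adj(I−A) / det(I−A) ≈
  [   1.8619     0.5594     1.0490     0.5594]
  [   1.1901     1.8881     1.2902     0.8881]
  [   1.2238     1.1189     2.0979     1.1189]
  [   0.7854     0.4895     0.6678     1.4895]
Δx = (I − A)⁻¹ Δd with Δd having +25 in the Defense component and 0 elsewhere.
So Δx_D = L_DD · (+25), where L_DD = adj(I−A)_DD / det(I−A) = 0.540000 / 0.2860.
Δx_D = 0.540000 × (+25) / 0.2860 = 13.50 / 0.2860 ≈ 47.20.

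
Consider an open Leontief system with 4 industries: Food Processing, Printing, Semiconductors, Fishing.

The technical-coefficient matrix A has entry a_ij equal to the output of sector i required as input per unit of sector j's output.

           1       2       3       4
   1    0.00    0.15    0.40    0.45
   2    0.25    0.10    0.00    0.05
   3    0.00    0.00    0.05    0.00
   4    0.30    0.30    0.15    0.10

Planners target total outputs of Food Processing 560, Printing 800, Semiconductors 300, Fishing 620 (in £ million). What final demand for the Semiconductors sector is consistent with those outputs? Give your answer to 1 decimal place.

d_3 = 285.0

I − A =
  [   1.00    -0.15    -0.40    -0.45]
  [  -0.25     0.90     0.00    -0.05]
  [   0.00     0.00     0.95     0.00]
  [  -0.30    -0.30    -0.15     0.90]
d = (I − A) x:
  d_1 = (+1.00)·560 + (-0.15)·800 + (-0.40)·300 + (-0.45)·620 = 41.0
  d_2 = (-0.25)·560 + (+0.90)·800 + (+0.00)·300 + (-0.05)·620 = 549.0
  d_3 = (+0.00)·560 + (+0.00)·800 + (+0.95)·300 + (+0.00)·620 = 285.0
  d_4 = (-0.30)·560 + (-0.30)·800 + (-0.15)·300 + (+0.90)·620 = 105.0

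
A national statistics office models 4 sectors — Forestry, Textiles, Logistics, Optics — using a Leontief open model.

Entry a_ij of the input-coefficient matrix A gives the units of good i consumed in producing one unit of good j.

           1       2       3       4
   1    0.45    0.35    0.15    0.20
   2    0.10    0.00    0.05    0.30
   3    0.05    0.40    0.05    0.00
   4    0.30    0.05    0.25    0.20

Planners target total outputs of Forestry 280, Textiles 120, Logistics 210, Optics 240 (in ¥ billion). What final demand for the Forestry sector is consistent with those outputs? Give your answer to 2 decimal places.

d_1 = 32.50

I − A =
  [   0.55    -0.35    -0.15    -0.20]
  [  -0.10     1.00    -0.05    -0.30]
  [  -0.05    -0.40     0.95     0.00]
  [  -0.30    -0.05    -0.25     0.80]
d = (I − A) x:
  d_1 = (+0.55)·280 + (-0.35)·120 + (-0.15)·210 + (-0.20)·240 = 32.50
  d_2 = (-0.10)·280 + (+1.00)·120 + (-0.05)·210 + (-0.30)·240 = 9.50
  d_3 = (-0.05)·280 + (-0.40)·120 + (+0.95)·210 + (+0.00)·240 = 137.50
  d_4 = (-0.30)·280 + (-0.05)·120 + (-0.25)·210 + (+0.80)·240 = 49.50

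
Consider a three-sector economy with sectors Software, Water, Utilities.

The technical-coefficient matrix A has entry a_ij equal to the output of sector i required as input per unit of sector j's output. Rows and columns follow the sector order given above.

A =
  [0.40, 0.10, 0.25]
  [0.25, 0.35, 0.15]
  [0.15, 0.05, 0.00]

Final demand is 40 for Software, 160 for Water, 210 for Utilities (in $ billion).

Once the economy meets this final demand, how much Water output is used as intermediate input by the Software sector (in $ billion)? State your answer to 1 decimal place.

z_21 = 61.2

I − A =
  [   0.60    -0.10    -0.25]
  [  -0.25     0.65    -0.15]
  [  -0.15    -0.05     1.00]
Cofactors of I−A, C_ij = (−1)^(i+j)·(minor ij) (rows/columns in the sector order above):
  C_11 = (0.65)(1.00) − (-0.15)(-0.05) = 0.6425
  C_12 = −[(-0.25)(1.00) − (-0.15)(-0.15)] = 0.2725
  C_13 = (-0.25)(-0.05) − (0.65)(-0.15) = 0.1100
  C_21 = −[(-0.10)(1.00) − (-0.25)(-0.05)] = 0.1125
  C_22 = (0.60)(1.00) − (-0.25)(-0.15) = 0.5625
  C_23 = −[(0.60)(-0.05) − (-0.10)(-0.15)] = 0.0450
  C_31 = (-0.10)(-0.15) − (-0.25)(0.65) = 0.1775
  C_32 = −[(0.60)(-0.15) − (-0.25)(-0.25)] = 0.1525
  C_33 = (0.60)(0.65) − (-0.10)(-0.25) = 0.3650
det(I−A) = Σ_j (I−A)_1j·C_1j = (0.60)(0.6425) + (-0.10)(0.2725) + (-0.25)(0.1100) = 0.33075
adj(I−A) = Cᵀ =
  [ 0.6425   0.1125   0.1775]
  [ 0.2725   0.5625   0.1525]
  [ 0.1100   0.0450   0.3650]
(I − A)⁻¹ = adj(I−A) / det(I−A) ≈
  [   1.9426     0.3401     0.5367]
  [   0.8239     1.7007     0.4611]
  [   0.3326     0.1361     1.1036]
First solve x = (I − A)⁻¹ d = adj(I−A)·d / det(I−A); in particular x_1 = (0.6425·40 + 0.1125·160 + 0.1775·210) / 0.33075 = 80.975 / 0.33075 ≈ 244.822.
Intermediate flow from 2 to 1: z_21 = a_21 · x_1 = 0.25 × 80.975 / 0.33075 = 20.24375 / 0.33075 ≈ 61.2.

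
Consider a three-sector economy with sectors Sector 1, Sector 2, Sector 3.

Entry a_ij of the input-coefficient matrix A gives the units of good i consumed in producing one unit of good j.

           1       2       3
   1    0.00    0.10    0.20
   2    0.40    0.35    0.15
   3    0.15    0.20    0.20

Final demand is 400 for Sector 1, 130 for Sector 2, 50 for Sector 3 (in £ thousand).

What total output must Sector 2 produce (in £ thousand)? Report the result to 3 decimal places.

I − A =
  [   1.00    -0.10    -0.20]
  [  -0.40     0.65    -0.15]
  [  -0.15    -0.20     0.80]
Cofactors of I−A, C_ij = (−1)^(i+j)·(minor ij) (rows/columns in the sector order above):
  C_11 = (0.65)(0.80) − (-0.15)(-0.20) = 0.4900
  C_12 = −[(-0.40)(0.80) − (-0.15)(-0.15)] = 0.3425
  C_13 = (-0.40)(-0.20) − (0.65)(-0.15) = 0.1775
  C_21 = −[(-0.10)(0.80) − (-0.20)(-0.20)] = 0.1200
  C_22 = (1.00)(0.80) − (-0.20)(-0.15) = 0.7700
  C_23 = −[(1.00)(-0.20) − (-0.10)(-0.15)] = 0.2150
  C_31 = (-0.10)(-0.15) − (-0.20)(0.65) = 0.1450
  C_32 = −[(1.00)(-0.15) − (-0.20)(-0.40)] = 0.2300
  C_33 = (1.00)(0.65) − (-0.10)(-0.40) = 0.6100
det(I−A) = Σ_j (I−A)_1j·C_1j = (1.00)(0.4900) + (-0.10)(0.3425) + (-0.20)(0.1775) = 0.42025
adj(I−A) = Cᵀ =
  [ 0.4900   0.1200   0.1450]
  [ 0.3425   0.7700   0.2300]
  [ 0.1775   0.2150   0.6100]
(I − A)⁻¹ = adj(I−A) / det(I−A) ≈
  [   1.1660     0.2855     0.3450]
  [   0.8150     1.8322     0.5473]
  [   0.4224     0.5116     1.4515]
x = (I − A)⁻¹ d = adj(I−A)·d / det(I−A), with det(I−A) = 0.42025:
  x_1 = (0.4900·400 + 0.1200·130 + 0.1450·50) / 0.42025 = 218.85 / 0.42025 ≈ 520.761
  x_2 = (0.3425·400 + 0.7700·130 + 0.2300·50) / 0.42025 = 248.60 / 0.42025 ≈ 591.553
  x_3 = (0.1775·400 + 0.2150·130 + 0.6100·50) / 0.42025 = 129.45 / 0.42025 ≈ 308.031

x_2 = 591.553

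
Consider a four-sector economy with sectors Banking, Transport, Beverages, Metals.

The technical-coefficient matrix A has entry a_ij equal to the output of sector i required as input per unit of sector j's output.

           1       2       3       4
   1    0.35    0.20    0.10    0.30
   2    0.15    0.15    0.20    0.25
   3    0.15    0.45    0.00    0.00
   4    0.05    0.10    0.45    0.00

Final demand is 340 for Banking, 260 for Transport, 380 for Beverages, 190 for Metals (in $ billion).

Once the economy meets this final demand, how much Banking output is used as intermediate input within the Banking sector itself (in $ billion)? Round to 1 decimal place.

I − A =
  [   0.65    -0.20    -0.10    -0.30]
  [  -0.15     0.85    -0.20    -0.25]
  [  -0.15    -0.45     1.00     0.00]
  [  -0.05    -0.10    -0.45     1.00]
Compute the cofactors C_ij = (−1)^(i+j)·(3×3 minor ij) of I−A; the adjugate is their transpose:
adj(I−A) = Cᵀ =
  [ 0.684375   0.335750   0.265750   0.289250]
  [ 0.209375   0.599750   0.236625   0.212750]
  [ 0.196875   0.320250   0.486500   0.139125]
  [ 0.143750   0.220875   0.255875   0.438500]
det(I−A) = Σ_j (I−A)_1j·C_1j = (0.65)(0.684375) + (-0.20)(0.209375) + (-0.10)(0.196875) + (-0.30)(0.143750) = 0.34015625
(I − A)⁻¹ = adj(I−A) / det(I−A) ≈
  [   2.0119     0.9870     0.7813     0.8503]
  [   0.6155     1.7632     0.6956     0.6254]
  [   0.5788     0.9415     1.4302     0.4090]
  [   0.4226     0.6493     0.7522     1.2891]
First solve x = (I − A)⁻¹ d = adj(I−A)·d / det(I−A); in particular x_1 = (0.684375·340 + 0.335750·260 + 0.265750·380 + 0.289250·190) / 0.34015625 = 475.925 / 0.34015625 ≈ 1399.136.
Intermediate flow from 1 to 1: z_11 = a_11 · x_1 = 0.35 × 475.925 / 0.34015625 = 166.57375 / 0.34015625 ≈ 489.7.

z_11 = 489.7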